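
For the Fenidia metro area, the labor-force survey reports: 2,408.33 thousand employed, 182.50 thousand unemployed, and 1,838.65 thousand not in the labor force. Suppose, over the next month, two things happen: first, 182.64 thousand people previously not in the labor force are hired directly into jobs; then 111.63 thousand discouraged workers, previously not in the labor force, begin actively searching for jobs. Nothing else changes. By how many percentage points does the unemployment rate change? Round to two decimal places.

The unemployment rate changes by +3.15 percentage points.

Initially, labor force = 2,408.33 + 182.50 = 2,590.83 thousand, so u = 182.50/2,590.83 = 7.04%.
After the first change, employed and labor force both rise by 182.64; unemployed unchanged → E = 2,590.97, U = 182.50, labor force = 2,773.47 thousand.
After the second change, unemployed and labor force both rise by 111.63 → E = 2,590.97, U = 294.13, labor force = 2,885.10 thousand.
New unemployment rate = 294.13 / 2,885.10 = 10.19%.
Change = 10.19% − 7.04% = +3.15 percentage points.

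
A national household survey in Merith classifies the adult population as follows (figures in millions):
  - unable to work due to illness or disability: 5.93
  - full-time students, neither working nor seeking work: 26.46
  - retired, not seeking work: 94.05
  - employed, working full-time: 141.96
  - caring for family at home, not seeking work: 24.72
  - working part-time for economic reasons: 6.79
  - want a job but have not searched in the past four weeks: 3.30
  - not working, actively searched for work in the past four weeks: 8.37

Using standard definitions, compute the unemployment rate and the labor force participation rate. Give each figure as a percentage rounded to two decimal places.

Unemployment rate ≈ 5.33%; labor force participation rate ≈ 50.43%.

Employed = 141.96 + 6.79 = 148.75 million (anyone who worked, including part-time for economic reasons, counts as employed).
Unemployed = 8.37 million.
Labor force = 148.75 + 8.37 = 157.12 million.
Not in labor force = 5.93 + 26.46 + 94.05 + 24.72 + 3.30 = 154.46 million (those not working and not actively searching are outside the labor force — including those who want a job but have given up searching).
Civilian working-age population = 157.12 + 154.46 = 311.58 million.
Unemployment rate = 8.37 / 157.12 = 5.33%.
Labor force participation rate = 157.12 / 311.58 = 50.43%.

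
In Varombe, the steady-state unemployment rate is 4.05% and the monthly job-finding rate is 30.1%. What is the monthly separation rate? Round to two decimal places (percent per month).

From u* = s/(s+f): s = u·f/(1−u).
s = 0.0405 × 30.1 / (1 − 0.0405) = 1.2191 / 0.9595 ≈ 1.27% per month.

Separation rate ≈ 1.27% per month.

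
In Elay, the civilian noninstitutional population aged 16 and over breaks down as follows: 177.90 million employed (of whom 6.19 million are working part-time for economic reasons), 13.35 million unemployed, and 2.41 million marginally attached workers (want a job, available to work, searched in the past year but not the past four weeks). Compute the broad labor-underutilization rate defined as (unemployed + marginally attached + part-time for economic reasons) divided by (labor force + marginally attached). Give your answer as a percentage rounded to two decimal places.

Broad underutilization rate ≈ 11.33%.

Labor force = 177.90 + 13.35 = 191.25 million.
Numerator = 13.35 + 2.41 + 6.19 = 21.95 million.
Denominator = 191.25 + 2.41 = 193.66 million.
Broad rate = 21.95 / 193.66 = 11.33%.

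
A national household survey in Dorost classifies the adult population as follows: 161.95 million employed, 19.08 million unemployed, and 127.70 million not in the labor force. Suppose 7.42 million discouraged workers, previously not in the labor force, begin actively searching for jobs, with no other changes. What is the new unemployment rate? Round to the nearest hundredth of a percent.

Initially, labor force = 161.95 + 19.08 = 181.03 million, so u = 19.08/181.03 = 10.54%.
After the change, unemployed and labor force both rise by 7.42 → E = 161.95, U = 26.50, labor force = 188.45 million.
New unemployment rate = 26.50 / 188.45 = 14.06%.

New unemployment rate ≈ 14.06%.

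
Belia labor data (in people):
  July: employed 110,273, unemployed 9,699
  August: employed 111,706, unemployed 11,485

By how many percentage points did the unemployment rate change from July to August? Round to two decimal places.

The unemployment rate changed by +1.24 percentage points.

July: labor force = 110,273 + 9,699 = 119,972; u = 9,699/119,972 = 8.08%.
August: labor force = 111,706 + 11,485 = 123,191; u = 11,485/123,191 = 9.32%.
Change = 9.32% − 8.08% = +1.24 pp.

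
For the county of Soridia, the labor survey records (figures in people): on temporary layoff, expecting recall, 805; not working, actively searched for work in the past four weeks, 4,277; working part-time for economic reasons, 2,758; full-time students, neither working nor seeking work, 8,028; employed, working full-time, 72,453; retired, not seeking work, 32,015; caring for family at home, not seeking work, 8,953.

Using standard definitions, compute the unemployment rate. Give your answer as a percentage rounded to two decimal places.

Unemployment rate ≈ 6.33%.

Employed = 2,758 + 72,453 = 75,211 (anyone who worked, including part-time for economic reasons, counts as employed).
Unemployed = 805 + 4,277 = 5,082 (jobless and actively searching, or on temporary layoff).
Labor force = 75,211 + 5,082 = 80,293.
Unemployment rate = 5,082 / 80,293 = 6.33%.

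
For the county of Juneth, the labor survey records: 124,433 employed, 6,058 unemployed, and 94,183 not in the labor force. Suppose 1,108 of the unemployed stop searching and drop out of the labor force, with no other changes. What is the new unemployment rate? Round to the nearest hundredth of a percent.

Initially, labor force = 124,433 + 6,058 = 130,491, so u = 6,058/130,491 = 4.64%.
After the change, unemployed and labor force both fall by 1,108 → E = 124,433, U = 4,950, labor force = 129,383.
New unemployment rate = 4,950 / 129,383 = 3.83%.

New unemployment rate ≈ 3.83%.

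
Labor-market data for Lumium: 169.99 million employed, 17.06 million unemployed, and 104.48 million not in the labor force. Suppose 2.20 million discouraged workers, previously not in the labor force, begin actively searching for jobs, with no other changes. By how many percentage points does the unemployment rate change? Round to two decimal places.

The unemployment rate changes by +1.06 percentage points.

Initially, labor force = 169.99 + 17.06 = 187.05 million, so u = 17.06/187.05 = 9.12%.
After the change, unemployed and labor force both rise by 2.20 → E = 169.99, U = 19.26, labor force = 189.25 million.
New unemployment rate = 19.26 / 189.25 = 10.18%.
Change = 10.18% − 9.12% = +1.06 percentage points.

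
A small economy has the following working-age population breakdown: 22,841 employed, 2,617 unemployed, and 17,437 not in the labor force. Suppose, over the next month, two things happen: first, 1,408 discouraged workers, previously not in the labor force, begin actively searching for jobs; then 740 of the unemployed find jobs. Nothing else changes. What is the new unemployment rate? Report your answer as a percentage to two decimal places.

Initially, labor force = 22,841 + 2,617 = 25,458, so u = 2,617/25,458 = 10.28%.
After the first change, unemployed and labor force both rise by 1,408 → E = 22,841, U = 4,025, labor force = 26,866.
After the second change, unemployed falls and employed rises by 740; labor force unchanged → E = 23,581, U = 3,285, labor force = 26,866.
New unemployment rate = 3,285 / 26,866 = 12.23%.

New unemployment rate ≈ 12.23%.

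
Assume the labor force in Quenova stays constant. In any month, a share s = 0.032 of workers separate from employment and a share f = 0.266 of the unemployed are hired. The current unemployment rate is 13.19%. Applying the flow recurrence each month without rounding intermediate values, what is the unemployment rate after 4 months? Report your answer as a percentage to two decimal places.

With a fixed labor force, u_{t+1} = u_t + s·(1−u_t) − f·u_t = u_t·(1−s−f) + s.
Here 1−s−f = 0.702 and s = 0.032.
u_1 = 0.131900 × 0.702 + 0.032 = 0.124594.
u_2 = 0.124594 × 0.702 + 0.032 = 0.119465.
u_3 = 0.119465 × 0.702 + 0.032 = 0.115864.
u_4 = 0.115864 × 0.702 + 0.032 = 0.113337.

Unemployment rate after four months ≈ 11.33%.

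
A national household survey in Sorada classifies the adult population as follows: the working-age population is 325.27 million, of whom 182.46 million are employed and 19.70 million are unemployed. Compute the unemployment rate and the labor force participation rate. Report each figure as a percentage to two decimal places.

Labor force = employed + unemployed = 182.46 + 19.70 = 202.16 million.
Unemployment rate = 19.70 / 202.16 = 9.74%.
Labor force participation rate = 202.16 / 325.27 = 62.15%.

Unemployment rate ≈ 9.74%; labor force participation rate ≈ 62.15%.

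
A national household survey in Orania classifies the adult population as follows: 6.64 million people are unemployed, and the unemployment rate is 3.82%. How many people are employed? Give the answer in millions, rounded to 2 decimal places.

About 167.18 million are employed.

Labor force = U / u = 6.64 / 0.0382 ≈ 173.82 million.
Employed = labor force − unemployed = 173.82 − 6.64 = 167.18 million.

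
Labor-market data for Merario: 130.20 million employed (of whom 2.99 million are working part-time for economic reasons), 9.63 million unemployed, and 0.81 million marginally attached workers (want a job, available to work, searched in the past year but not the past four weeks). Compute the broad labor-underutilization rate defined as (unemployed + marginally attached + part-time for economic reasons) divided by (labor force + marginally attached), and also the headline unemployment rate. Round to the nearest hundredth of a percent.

Broad underutilization rate ≈ 9.55%; headline unemployment rate ≈ 6.89%.

Labor force = 130.20 + 9.63 = 139.83 million.
Numerator = 9.63 + 0.81 + 2.99 = 13.43 million.
Denominator = 139.83 + 0.81 = 140.64 million.
Broad rate = 13.43 / 140.64 = 9.55%.
Headline unemployment rate = 9.63 / 139.83 = 6.89%.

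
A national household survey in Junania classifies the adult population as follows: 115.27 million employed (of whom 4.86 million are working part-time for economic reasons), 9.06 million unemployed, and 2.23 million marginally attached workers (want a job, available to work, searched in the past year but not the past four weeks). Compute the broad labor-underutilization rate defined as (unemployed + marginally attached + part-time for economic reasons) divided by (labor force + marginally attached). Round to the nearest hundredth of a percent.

Broad underutilization rate ≈ 12.76%.

Labor force = 115.27 + 9.06 = 124.33 million.
Numerator = 9.06 + 2.23 + 4.86 = 16.15 million.
Denominator = 124.33 + 2.23 = 126.56 million.
Broad rate = 16.15 / 126.56 = 12.76%.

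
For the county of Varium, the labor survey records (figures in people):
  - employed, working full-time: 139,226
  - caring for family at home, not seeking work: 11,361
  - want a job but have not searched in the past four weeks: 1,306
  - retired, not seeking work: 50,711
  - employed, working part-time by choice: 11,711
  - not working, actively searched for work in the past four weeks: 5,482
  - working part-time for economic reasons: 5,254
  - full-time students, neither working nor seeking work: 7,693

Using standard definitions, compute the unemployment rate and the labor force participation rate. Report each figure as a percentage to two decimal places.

Unemployment rate ≈ 3.39%; labor force participation rate ≈ 69.46%.

Employed = 139,226 + 11,711 + 5,254 = 156,191 (anyone who worked, including part-time for economic reasons, counts as employed).
Unemployed = 5,482.
Labor force = 156,191 + 5,482 = 161,673.
Not in labor force = 11,361 + 1,306 + 50,711 + 7,693 = 71,071 (those not working and not actively searching are outside the labor force — including those who want a job but have given up searching).
Civilian working-age population = 161,673 + 71,071 = 232,744.
Unemployment rate = 5,482 / 161,673 = 3.39%.
Labor force participation rate = 161,673 / 232,744 = 69.46%.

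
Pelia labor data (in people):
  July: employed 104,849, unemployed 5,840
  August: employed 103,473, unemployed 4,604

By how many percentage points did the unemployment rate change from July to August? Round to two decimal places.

The unemployment rate changed by −1.02 percentage points.

July: labor force = 104,849 + 5,840 = 110,689; u = 5,840/110,689 = 5.28%.
August: labor force = 103,473 + 4,604 = 108,077; u = 4,604/108,077 = 4.26%.
Change = 4.26% − 5.28% = −1.02 pp.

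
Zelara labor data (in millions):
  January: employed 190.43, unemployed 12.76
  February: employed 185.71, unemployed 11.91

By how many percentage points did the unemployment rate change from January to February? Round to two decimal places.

The unemployment rate changed by −0.25 percentage points.

January: labor force = 190.43 + 12.76 = 203.19; u = 12.76/203.19 = 6.28%.
February: labor force = 185.71 + 11.91 = 197.62; u = 11.91/197.62 = 6.03%.
Change = 6.03% − 6.28% = −0.25 pp.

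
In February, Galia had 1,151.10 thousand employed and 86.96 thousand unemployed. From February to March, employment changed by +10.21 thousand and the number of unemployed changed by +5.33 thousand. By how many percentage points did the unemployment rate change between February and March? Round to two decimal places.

The unemployment rate changed by +0.34 percentage points.

February: labor force = 1,151.10 + 86.96 = 1,238.06; u = 86.96/1,238.06 = 7.02%.
March: labor force = 1,161.31 + 92.29 = 1,253.60; u = 92.29/1,253.60 = 7.36%.
Change = 7.36% − 7.02% = +0.34 pp.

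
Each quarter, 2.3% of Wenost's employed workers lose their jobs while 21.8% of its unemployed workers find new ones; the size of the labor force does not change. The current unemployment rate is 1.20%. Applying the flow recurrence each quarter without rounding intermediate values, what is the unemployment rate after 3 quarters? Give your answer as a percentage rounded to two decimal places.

With a fixed labor force, u_{t+1} = u_t + s·(1−u_t) − f·u_t = u_t·(1−s−f) + s.
Here 1−s−f = 0.759 and s = 0.023.
u_1 = 0.012000 × 0.759 + 0.023 = 0.032108.
u_2 = 0.032108 × 0.759 + 0.023 = 0.047370.
u_3 = 0.047370 × 0.759 + 0.023 = 0.058954.

Unemployment rate after three quarters ≈ 5.90%.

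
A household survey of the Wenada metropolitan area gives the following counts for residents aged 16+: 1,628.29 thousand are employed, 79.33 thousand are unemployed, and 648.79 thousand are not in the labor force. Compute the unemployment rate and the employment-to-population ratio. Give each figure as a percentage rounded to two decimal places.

Unemployment rate ≈ 4.65%; employment-population ratio ≈ 69.10%.

Labor force = employed + unemployed = 1,628.29 + 79.33 = 1,707.62 thousand.
Working-age population = 1,707.62 + 648.79 = 2,356.41 thousand.
Unemployment rate = 79.33 / 1,707.62 = 4.65%.
Employment-population ratio = 1,628.29 / 2,356.41 = 69.10%.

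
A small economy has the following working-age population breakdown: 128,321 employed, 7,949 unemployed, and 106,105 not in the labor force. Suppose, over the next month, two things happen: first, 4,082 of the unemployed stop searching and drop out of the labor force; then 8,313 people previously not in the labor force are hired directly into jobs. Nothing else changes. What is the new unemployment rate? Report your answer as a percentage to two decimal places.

New unemployment rate ≈ 2.75%.

Initially, labor force = 128,321 + 7,949 = 136,270, so u = 7,949/136,270 = 5.83%.
After the first change, unemployed and labor force both fall by 4,082 → E = 128,321, U = 3,867, labor force = 132,188.
After the second change, employed and labor force both rise by 8,313; unemployed unchanged → E = 136,634, U = 3,867, labor force = 140,501.
New unemployment rate = 3,867 / 140,501 = 2.75%.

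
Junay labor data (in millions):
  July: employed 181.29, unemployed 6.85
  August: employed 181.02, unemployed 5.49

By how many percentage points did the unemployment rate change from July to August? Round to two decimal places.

The unemployment rate changed by −0.70 percentage points.

July: labor force = 181.29 + 6.85 = 188.14; u = 6.85/188.14 = 3.64%.
August: labor force = 181.02 + 5.49 = 186.51; u = 5.49/186.51 = 2.94%.
Change = 2.94% − 3.64% = −0.70 pp.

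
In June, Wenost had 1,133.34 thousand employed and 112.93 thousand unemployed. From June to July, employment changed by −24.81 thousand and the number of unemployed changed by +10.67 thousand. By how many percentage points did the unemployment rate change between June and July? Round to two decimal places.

June: labor force = 1,133.34 + 112.93 = 1,246.27; u = 112.93/1,246.27 = 9.06%.
July: labor force = 1,108.53 + 123.60 = 1,232.13; u = 123.60/1,232.13 = 10.03%.
Change = 10.03% − 9.06% = +0.97 pp.

The unemployment rate changed by +0.97 percentage points.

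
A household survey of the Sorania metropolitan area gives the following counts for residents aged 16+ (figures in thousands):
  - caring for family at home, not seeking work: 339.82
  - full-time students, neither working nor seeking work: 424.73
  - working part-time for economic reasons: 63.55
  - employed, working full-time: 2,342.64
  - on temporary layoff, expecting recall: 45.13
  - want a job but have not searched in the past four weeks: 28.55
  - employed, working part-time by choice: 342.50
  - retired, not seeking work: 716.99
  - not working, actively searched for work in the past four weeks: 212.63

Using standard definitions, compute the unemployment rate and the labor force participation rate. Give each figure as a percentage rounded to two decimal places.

Unemployment rate ≈ 8.57%; labor force participation rate ≈ 66.57%.

Employed = 63.55 + 2,342.64 + 342.50 = 2,748.69 thousand (anyone who worked, including part-time for economic reasons, counts as employed).
Unemployed = 45.13 + 212.63 = 257.76 thousand (jobless and actively searching, or on temporary layoff).
Labor force = 2,748.69 + 257.76 = 3,006.45 thousand.
Not in labor force = 339.82 + 424.73 + 28.55 + 716.99 = 1,510.09 thousand (those not working and not actively searching are outside the labor force — including those who want a job but have given up searching).
Civilian working-age population = 3,006.45 + 1,510.09 = 4,516.54 thousand.
Unemployment rate = 257.76 / 3,006.45 = 8.57%.
Labor force participation rate = 3,006.45 / 4,516.54 = 66.57%.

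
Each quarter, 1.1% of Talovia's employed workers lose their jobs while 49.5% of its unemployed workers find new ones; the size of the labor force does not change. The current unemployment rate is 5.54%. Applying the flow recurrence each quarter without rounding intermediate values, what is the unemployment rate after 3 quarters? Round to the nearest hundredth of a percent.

With a fixed labor force, u_{t+1} = u_t + s·(1−u_t) − f·u_t = u_t·(1−s−f) + s.
Here 1−s−f = 0.494 and s = 0.011.
u_1 = 0.055400 × 0.494 + 0.011 = 0.038368.
u_2 = 0.038368 × 0.494 + 0.011 = 0.029954.
u_3 = 0.029954 × 0.494 + 0.011 = 0.025797.

Unemployment rate after three quarters ≈ 2.58%.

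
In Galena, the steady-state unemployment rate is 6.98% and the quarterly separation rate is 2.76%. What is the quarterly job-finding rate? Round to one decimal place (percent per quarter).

Job-finding rate ≈ 36.8% per quarter.

From u* = s/(s+f): f = s·(1−u)/u.
f = 2.76 × (1 − 0.0698) / 0.0698 = 2.5674 / 0.0698 ≈ 36.8% per quarter.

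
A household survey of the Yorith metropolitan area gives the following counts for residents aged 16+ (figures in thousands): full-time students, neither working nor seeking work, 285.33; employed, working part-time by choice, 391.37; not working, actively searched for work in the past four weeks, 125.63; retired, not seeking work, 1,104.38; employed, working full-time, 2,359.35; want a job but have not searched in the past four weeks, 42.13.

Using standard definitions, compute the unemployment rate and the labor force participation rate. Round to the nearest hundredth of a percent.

Employed = 391.37 + 2,359.35 = 2,750.72 thousand.
Unemployed = 125.63 thousand.
Labor force = 2,750.72 + 125.63 = 2,876.35 thousand.
Not in labor force = 285.33 + 1,104.38 + 42.13 = 1,431.84 thousand (those not working and not actively searching are outside the labor force — including those who want a job but have given up searching).
Civilian working-age population = 2,876.35 + 1,431.84 = 4,308.19 thousand.
Unemployment rate = 125.63 / 2,876.35 = 4.37%.
Labor force participation rate = 2,876.35 / 4,308.19 = 66.76%.

Unemployment rate ≈ 4.37%; labor force participation rate ≈ 66.76%.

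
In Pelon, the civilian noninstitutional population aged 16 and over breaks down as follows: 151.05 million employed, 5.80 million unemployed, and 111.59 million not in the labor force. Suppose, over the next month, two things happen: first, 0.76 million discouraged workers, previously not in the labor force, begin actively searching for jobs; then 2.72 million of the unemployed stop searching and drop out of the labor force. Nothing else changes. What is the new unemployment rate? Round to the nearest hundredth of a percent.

New unemployment rate ≈ 2.48%.

Initially, labor force = 151.05 + 5.80 = 156.85 million, so u = 5.80/156.85 = 3.70%.
After the first change, unemployed and labor force both rise by 0.76 → E = 151.05, U = 6.56, labor force = 157.61 million.
After the second change, unemployed and labor force both fall by 2.72 → E = 151.05, U = 3.84, labor force = 154.89 million.
New unemployment rate = 3.84 / 154.89 = 2.48%.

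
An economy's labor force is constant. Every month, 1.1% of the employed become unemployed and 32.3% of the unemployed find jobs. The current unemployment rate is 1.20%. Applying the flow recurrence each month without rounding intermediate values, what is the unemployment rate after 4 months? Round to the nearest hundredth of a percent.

With a fixed labor force, u_{t+1} = u_t + s·(1−u_t) − f·u_t = u_t·(1−s−f) + s.
Here 1−s−f = 0.666 and s = 0.011.
u_1 = 0.012000 × 0.666 + 0.011 = 0.018992.
u_2 = 0.018992 × 0.666 + 0.011 = 0.023649.
u_3 = 0.023649 × 0.666 + 0.011 = 0.026750.
u_4 = 0.026750 × 0.666 + 0.011 = 0.028816.

Unemployment rate after four months ≈ 2.88%.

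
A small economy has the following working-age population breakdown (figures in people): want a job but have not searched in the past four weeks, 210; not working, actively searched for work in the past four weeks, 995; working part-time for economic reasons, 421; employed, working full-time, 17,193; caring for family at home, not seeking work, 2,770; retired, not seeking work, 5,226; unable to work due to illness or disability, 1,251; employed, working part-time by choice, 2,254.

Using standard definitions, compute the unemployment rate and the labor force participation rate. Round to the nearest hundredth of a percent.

Employed = 421 + 17,193 + 2,254 = 19,868 (anyone who worked, including part-time for economic reasons, counts as employed).
Unemployed = 995.
Labor force = 19,868 + 995 = 20,863.
Not in labor force = 210 + 2,770 + 5,226 + 1,251 = 9,457 (those not working and not actively searching are outside the labor force — including those who want a job but have given up searching).
Civilian working-age population = 20,863 + 9,457 = 30,320.
Unemployment rate = 995 / 20,863 = 4.77%.
Labor force participation rate = 20,863 / 30,320 = 68.81%.

Unemployment rate ≈ 4.77%; labor force participation rate ≈ 68.81%.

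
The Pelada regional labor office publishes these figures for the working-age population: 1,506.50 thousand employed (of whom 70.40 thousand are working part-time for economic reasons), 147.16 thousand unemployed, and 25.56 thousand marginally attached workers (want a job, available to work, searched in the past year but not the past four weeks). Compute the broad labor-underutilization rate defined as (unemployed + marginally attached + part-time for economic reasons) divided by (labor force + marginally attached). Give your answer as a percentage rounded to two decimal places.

Broad underutilization rate ≈ 14.48%.

Labor force = 1,506.50 + 147.16 = 1,653.66 thousand.
Numerator = 147.16 + 25.56 + 70.40 = 243.12 thousand.
Denominator = 1,653.66 + 25.56 = 1,679.22 thousand.
Broad rate = 243.12 / 1,679.22 = 14.48%.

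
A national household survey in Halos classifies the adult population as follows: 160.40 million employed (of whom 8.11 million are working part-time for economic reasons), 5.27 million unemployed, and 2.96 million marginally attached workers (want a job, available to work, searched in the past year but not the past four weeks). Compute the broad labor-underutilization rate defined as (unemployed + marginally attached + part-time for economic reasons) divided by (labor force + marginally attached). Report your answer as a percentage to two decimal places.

Labor force = 160.40 + 5.27 = 165.67 million.
Numerator = 5.27 + 2.96 + 8.11 = 16.34 million.
Denominator = 165.67 + 2.96 = 168.63 million.
Broad rate = 16.34 / 168.63 = 9.69%.

Broad underutilization rate ≈ 9.69%.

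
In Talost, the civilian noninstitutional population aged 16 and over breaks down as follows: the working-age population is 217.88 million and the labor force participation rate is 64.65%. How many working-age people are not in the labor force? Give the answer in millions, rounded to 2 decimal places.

About 77.02 million are not in the labor force.

Share not in the labor force = 1 − 0.6465 = 0.3535.
Not in labor force = 0.3535 × 217.88 ≈ 77.02 million.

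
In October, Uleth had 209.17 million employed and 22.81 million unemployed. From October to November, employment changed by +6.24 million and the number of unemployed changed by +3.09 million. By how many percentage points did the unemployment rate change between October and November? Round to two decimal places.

The unemployment rate changed by +0.90 percentage points.

October: labor force = 209.17 + 22.81 = 231.98; u = 22.81/231.98 = 9.83%.
November: labor force = 215.41 + 25.90 = 241.31; u = 25.90/241.31 = 10.73%.
Change = 10.73% − 9.83% = +0.90 pp.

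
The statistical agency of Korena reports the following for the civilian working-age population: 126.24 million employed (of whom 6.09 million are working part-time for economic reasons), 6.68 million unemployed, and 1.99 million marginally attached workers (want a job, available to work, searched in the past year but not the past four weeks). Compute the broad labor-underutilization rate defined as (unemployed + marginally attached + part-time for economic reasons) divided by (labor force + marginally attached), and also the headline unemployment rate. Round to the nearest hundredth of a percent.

Labor force = 126.24 + 6.68 = 132.92 million.
Numerator = 6.68 + 1.99 + 6.09 = 14.76 million.
Denominator = 132.92 + 1.99 = 134.91 million.
Broad rate = 14.76 / 134.91 = 10.94%.
Headline unemployment rate = 6.68 / 132.92 = 5.03%.

Broad underutilization rate ≈ 10.94%; headline unemployment rate ≈ 5.03%.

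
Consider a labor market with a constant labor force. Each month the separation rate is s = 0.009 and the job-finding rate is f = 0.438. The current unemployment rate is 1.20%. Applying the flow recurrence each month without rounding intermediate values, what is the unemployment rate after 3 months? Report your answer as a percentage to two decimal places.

Unemployment rate after three months ≈ 1.88%.

With a fixed labor force, u_{t+1} = u_t + s·(1−u_t) − f·u_t = u_t·(1−s−f) + s.
Here 1−s−f = 0.553 and s = 0.009.
u_1 = 0.012000 × 0.553 + 0.009 = 0.015636.
u_2 = 0.015636 × 0.553 + 0.009 = 0.017647.
u_3 = 0.017647 × 0.553 + 0.009 = 0.018759.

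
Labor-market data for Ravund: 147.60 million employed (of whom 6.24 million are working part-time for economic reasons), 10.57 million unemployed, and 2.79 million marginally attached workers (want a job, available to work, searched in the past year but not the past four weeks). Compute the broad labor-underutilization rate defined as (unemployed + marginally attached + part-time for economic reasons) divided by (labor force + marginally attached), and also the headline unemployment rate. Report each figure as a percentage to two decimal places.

Broad underutilization rate ≈ 12.18%; headline unemployment rate ≈ 6.68%.

Labor force = 147.60 + 10.57 = 158.17 million.
Numerator = 10.57 + 2.79 + 6.24 = 19.60 million.
Denominator = 158.17 + 2.79 = 160.96 million.
Broad rate = 19.60 / 160.96 = 12.18%.
Headline unemployment rate = 10.57 / 158.17 = 6.68%.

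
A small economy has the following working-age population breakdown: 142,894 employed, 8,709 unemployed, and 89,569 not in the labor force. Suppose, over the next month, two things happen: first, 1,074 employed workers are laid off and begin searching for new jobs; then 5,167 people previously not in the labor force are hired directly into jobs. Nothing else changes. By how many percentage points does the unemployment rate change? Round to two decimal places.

Initially, labor force = 142,894 + 8,709 = 151,603, so u = 8,709/151,603 = 5.74%.
After the first change, employed falls and unemployed rises by 1,074; labor force unchanged → E = 141,820, U = 9,783, labor force = 151,603.
After the second change, employed and labor force both rise by 5,167; unemployed unchanged → E = 146,987, U = 9,783, labor force = 156,770.
New unemployment rate = 9,783 / 156,770 = 6.24%.
Change = 6.24% − 5.74% = +0.50 percentage points.

The unemployment rate changes by +0.50 percentage points.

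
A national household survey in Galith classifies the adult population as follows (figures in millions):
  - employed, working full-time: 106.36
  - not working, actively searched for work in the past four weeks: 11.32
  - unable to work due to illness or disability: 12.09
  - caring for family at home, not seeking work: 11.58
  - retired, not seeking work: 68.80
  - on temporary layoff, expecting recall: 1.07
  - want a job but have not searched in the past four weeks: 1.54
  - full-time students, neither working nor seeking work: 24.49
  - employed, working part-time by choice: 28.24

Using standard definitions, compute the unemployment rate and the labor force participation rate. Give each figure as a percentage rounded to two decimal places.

Employed = 106.36 + 28.24 = 134.60 million.
Unemployed = 11.32 + 1.07 = 12.39 million (jobless and actively searching, or on temporary layoff).
Labor force = 134.60 + 12.39 = 146.99 million.
Not in labor force = 12.09 + 11.58 + 68.80 + 1.54 + 24.49 = 118.50 million (those not working and not actively searching are outside the labor force — including those who want a job but have given up searching).
Civilian working-age population = 146.99 + 118.50 = 265.49 million.
Unemployment rate = 12.39 / 146.99 = 8.43%.
Labor force participation rate = 146.99 / 265.49 = 55.37%.

Unemployment rate ≈ 8.43%; labor force participation rate ≈ 55.37%.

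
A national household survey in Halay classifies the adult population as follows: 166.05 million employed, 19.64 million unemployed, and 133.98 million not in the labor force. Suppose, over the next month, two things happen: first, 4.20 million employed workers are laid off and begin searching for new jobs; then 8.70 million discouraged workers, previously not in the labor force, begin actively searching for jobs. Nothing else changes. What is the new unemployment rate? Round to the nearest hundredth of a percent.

New unemployment rate ≈ 16.74%.

Initially, labor force = 166.05 + 19.64 = 185.69 million, so u = 19.64/185.69 = 10.58%.
After the first change, employed falls and unemployed rises by 4.20; labor force unchanged → E = 161.85, U = 23.84, labor force = 185.69 million.
After the second change, unemployed and labor force both rise by 8.70 → E = 161.85, U = 32.54, labor force = 194.39 million.
New unemployment rate = 32.54 / 194.39 = 16.74%.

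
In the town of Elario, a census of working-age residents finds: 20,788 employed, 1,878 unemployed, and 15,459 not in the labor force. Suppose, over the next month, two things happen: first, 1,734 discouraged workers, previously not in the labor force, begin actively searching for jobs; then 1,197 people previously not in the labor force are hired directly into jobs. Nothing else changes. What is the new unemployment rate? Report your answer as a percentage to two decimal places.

Initially, labor force = 20,788 + 1,878 = 22,666, so u = 1,878/22,666 = 8.29%.
After the first change, unemployed and labor force both rise by 1,734 → E = 20,788, U = 3,612, labor force = 24,400.
After the second change, employed and labor force both rise by 1,197; unemployed unchanged → E = 21,985, U = 3,612, labor force = 25,597.
New unemployment rate = 3,612 / 25,597 = 14.11%.

New unemployment rate ≈ 14.11%.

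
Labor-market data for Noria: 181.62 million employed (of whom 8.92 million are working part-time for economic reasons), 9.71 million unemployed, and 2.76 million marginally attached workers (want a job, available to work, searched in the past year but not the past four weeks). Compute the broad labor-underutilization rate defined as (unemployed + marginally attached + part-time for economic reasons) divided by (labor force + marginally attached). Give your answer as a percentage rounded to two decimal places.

Broad underutilization rate ≈ 11.02%.

Labor force = 181.62 + 9.71 = 191.33 million.
Numerator = 9.71 + 2.76 + 8.92 = 21.39 million.
Denominator = 191.33 + 2.76 = 194.09 million.
Broad rate = 21.39 / 194.09 = 11.02%.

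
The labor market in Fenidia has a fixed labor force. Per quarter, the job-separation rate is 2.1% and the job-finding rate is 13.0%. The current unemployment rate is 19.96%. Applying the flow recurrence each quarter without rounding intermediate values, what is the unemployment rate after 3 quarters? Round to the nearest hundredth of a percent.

Unemployment rate after three quarters ≈ 17.61%.

With a fixed labor force, u_{t+1} = u_t + s·(1−u_t) − f·u_t = u_t·(1−s−f) + s.
Here 1−s−f = 0.849 and s = 0.021.
u_1 = 0.199600 × 0.849 + 0.021 = 0.190460.
u_2 = 0.190460 × 0.849 + 0.021 = 0.182701.
u_3 = 0.182701 × 0.849 + 0.021 = 0.176113.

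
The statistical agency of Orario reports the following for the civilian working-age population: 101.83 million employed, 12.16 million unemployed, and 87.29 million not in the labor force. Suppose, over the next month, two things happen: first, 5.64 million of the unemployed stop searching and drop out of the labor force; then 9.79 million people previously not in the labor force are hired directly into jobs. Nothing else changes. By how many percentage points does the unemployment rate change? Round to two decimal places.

The unemployment rate changes by −5.15 percentage points.

Initially, labor force = 101.83 + 12.16 = 113.99 million, so u = 12.16/113.99 = 10.67%.
After the first change, unemployed and labor force both fall by 5.64 → E = 101.83, U = 6.52, labor force = 108.35 million.
After the second change, employed and labor force both rise by 9.79; unemployed unchanged → E = 111.62, U = 6.52, labor force = 118.14 million.
New unemployment rate = 6.52 / 118.14 = 5.52%.
Change = 5.52% − 10.67% = −5.15 percentage points.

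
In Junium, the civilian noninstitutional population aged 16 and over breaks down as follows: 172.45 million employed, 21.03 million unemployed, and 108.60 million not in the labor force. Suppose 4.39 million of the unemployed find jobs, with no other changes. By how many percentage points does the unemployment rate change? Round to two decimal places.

The unemployment rate changes by −2.27 percentage points.

Initially, labor force = 172.45 + 21.03 = 193.48 million, so u = 21.03/193.48 = 10.87%.
After the change, unemployed falls and employed rises by 4.39; labor force unchanged → E = 176.84, U = 16.64, labor force = 193.48 million.
New unemployment rate = 16.64 / 193.48 = 8.60%.
Change = 8.60% − 10.87% = −2.27 percentage points.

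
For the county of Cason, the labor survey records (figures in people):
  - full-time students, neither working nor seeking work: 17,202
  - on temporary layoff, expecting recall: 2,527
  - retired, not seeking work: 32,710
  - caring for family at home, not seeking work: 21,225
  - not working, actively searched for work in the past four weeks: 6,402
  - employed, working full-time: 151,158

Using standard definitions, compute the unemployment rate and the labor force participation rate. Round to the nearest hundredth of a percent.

Unemployment rate ≈ 5.58%; labor force participation rate ≈ 69.23%.

Employed = 151,158.
Unemployed = 2,527 + 6,402 = 8,929 (jobless and actively searching, or on temporary layoff).
Labor force = 151,158 + 8,929 = 160,087.
Not in labor force = 17,202 + 32,710 + 21,225 = 71,137 (those not working and not actively searching are outside the labor force).
Civilian working-age population = 160,087 + 71,137 = 231,224.
Unemployment rate = 8,929 / 160,087 = 5.58%.
Labor force participation rate = 160,087 / 231,224 = 69.23%.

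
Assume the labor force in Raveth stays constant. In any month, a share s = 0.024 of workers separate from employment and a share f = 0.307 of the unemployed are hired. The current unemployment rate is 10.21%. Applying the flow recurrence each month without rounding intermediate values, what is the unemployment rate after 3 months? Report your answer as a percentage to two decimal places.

Unemployment rate after three months ≈ 8.14%.

With a fixed labor force, u_{t+1} = u_t + s·(1−u_t) − f·u_t = u_t·(1−s−f) + s.
Here 1−s−f = 0.669 and s = 0.024.
u_1 = 0.102100 × 0.669 + 0.024 = 0.092305.
u_2 = 0.092305 × 0.669 + 0.024 = 0.085752.
u_3 = 0.085752 × 0.669 + 0.024 = 0.081368.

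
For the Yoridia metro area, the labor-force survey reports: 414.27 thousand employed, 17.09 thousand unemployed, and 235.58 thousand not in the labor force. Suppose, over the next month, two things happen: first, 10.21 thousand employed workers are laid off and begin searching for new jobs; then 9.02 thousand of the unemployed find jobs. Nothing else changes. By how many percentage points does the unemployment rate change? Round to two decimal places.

The unemployment rate changes by +0.28 percentage points.

Initially, labor force = 414.27 + 17.09 = 431.36 thousand, so u = 17.09/431.36 = 3.96%.
After the first change, employed falls and unemployed rises by 10.21; labor force unchanged → E = 404.06, U = 27.30, labor force = 431.36 thousand.
After the second change, unemployed falls and employed rises by 9.02; labor force unchanged → E = 413.08, U = 18.28, labor force = 431.36 thousand.
New unemployment rate = 18.28 / 431.36 = 4.24%.
Change = 4.24% − 3.96% = +0.28 percentage points.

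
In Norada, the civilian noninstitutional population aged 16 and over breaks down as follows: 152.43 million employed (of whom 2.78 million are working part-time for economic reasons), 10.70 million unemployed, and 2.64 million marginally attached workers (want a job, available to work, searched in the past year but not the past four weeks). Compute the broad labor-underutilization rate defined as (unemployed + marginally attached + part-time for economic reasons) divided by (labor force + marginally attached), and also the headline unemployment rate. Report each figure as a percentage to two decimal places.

Broad underutilization rate ≈ 9.72%; headline unemployment rate ≈ 6.56%.

Labor force = 152.43 + 10.70 = 163.13 million.
Numerator = 10.70 + 2.64 + 2.78 = 16.12 million.
Denominator = 163.13 + 2.64 = 165.77 million.
Broad rate = 16.12 / 165.77 = 9.72%.
Headline unemployment rate = 10.70 / 163.13 = 6.56%.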